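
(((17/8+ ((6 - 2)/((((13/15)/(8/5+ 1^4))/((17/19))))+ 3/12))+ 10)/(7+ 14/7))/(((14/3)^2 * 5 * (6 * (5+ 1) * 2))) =1171/3575040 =0.00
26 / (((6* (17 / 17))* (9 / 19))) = 247 / 27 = 9.15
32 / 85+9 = 797 / 85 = 9.38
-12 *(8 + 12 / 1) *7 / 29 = -1680 / 29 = -57.93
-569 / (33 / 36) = -620.73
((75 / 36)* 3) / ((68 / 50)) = 4.60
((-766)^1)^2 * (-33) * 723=-13999411404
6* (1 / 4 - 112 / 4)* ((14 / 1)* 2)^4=-102340224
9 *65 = 585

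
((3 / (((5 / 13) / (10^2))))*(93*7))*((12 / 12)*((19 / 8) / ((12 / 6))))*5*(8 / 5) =4823910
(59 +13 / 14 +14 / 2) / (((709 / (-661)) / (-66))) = 20438781 / 4963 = 4118.23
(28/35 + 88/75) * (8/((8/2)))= 296/75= 3.95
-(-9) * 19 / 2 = 171 / 2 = 85.50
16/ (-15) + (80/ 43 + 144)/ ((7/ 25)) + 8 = 340472/ 645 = 527.86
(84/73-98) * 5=-35350/73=-484.25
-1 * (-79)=79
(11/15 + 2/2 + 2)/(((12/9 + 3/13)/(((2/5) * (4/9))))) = 5824/13725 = 0.42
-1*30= -30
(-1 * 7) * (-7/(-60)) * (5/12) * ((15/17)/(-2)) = 245/1632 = 0.15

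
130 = 130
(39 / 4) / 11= 0.89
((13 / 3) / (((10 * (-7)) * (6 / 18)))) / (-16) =13 / 1120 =0.01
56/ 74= 0.76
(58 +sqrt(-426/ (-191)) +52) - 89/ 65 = sqrt(81366)/ 191 +7061/ 65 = 110.12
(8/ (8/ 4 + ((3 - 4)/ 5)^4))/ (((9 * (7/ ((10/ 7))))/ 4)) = 200000/ 551691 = 0.36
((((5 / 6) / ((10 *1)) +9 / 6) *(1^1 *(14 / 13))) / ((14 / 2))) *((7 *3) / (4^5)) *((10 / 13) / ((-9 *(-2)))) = 665 / 3115008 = 0.00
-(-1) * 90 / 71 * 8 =10.14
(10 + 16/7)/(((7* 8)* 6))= 43/1176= 0.04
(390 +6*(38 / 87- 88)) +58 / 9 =-128.93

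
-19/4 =-4.75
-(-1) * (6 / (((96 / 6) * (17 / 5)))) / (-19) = -15 / 2584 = -0.01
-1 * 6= -6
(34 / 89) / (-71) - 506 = -3197448 / 6319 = -506.01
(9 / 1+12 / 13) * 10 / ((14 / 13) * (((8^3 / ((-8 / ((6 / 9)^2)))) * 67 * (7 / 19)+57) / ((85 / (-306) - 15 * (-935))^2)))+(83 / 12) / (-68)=-5900832229959559 / 210043568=-28093372.66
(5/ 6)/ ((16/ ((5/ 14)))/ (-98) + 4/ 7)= 175/ 24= 7.29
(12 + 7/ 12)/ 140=151/ 1680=0.09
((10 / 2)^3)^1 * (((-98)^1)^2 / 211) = 1200500 / 211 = 5689.57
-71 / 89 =-0.80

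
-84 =-84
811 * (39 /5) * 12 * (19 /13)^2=10539756 /65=162150.09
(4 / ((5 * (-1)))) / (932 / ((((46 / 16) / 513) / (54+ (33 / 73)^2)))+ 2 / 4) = -0.00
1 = 1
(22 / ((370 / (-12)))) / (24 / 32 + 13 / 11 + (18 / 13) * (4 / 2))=-75504 / 497465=-0.15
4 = 4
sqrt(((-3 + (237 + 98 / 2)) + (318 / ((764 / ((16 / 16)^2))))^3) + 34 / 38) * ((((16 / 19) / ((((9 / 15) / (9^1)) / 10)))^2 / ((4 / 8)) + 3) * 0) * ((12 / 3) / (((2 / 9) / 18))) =0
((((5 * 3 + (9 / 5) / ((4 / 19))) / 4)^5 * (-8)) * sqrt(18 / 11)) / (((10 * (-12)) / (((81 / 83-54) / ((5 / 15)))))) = -306039271101407253 * sqrt(22) / 14958592000000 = -95961.67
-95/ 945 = -19/ 189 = -0.10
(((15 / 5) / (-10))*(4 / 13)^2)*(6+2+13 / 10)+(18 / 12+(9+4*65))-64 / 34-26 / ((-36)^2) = 12488936119 / 46542600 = 268.33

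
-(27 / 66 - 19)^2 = -167281 / 484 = -345.62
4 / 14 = 2 / 7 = 0.29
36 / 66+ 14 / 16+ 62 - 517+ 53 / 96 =-478397 / 1056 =-453.03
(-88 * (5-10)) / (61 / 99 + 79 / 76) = 3310560 / 12457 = 265.76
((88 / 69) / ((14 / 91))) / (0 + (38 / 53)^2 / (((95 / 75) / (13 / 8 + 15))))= 3213496 / 2615445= 1.23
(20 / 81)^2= 0.06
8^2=64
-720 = -720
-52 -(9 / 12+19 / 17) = -3663 / 68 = -53.87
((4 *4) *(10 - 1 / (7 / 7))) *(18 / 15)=864 / 5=172.80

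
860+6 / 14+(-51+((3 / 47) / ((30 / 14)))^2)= 312905193 / 386575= 809.43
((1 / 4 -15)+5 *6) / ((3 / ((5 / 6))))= 305 / 72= 4.24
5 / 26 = 0.19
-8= -8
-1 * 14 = -14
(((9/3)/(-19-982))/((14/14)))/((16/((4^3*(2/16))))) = -3/2002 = -0.00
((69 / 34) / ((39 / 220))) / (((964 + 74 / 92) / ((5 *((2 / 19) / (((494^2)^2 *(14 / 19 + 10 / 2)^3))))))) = 145475 / 261926510975665587818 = 0.00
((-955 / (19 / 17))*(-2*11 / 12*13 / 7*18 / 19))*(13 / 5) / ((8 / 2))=18108519 / 10108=1791.50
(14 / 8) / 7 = 1 / 4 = 0.25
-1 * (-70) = 70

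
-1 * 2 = -2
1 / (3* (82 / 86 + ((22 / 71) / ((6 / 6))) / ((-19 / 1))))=58007 / 163089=0.36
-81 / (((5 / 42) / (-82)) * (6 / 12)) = 557928 / 5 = 111585.60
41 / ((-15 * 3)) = -41 / 45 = -0.91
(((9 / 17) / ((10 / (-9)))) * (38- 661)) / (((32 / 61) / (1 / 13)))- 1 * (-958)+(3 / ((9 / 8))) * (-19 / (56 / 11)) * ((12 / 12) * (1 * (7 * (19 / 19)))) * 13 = 20337769 / 212160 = 95.86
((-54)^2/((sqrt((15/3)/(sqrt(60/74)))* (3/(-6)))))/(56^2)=-729* 185^(3/4)* 6^(1/4)/72520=-0.79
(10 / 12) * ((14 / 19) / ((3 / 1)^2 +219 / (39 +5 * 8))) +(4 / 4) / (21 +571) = 0.05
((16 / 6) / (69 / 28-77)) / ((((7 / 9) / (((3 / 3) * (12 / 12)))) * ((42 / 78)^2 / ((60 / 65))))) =-14976 / 102263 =-0.15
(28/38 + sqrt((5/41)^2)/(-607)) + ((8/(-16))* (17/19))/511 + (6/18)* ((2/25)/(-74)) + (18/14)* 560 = 966531224612159/1341034750650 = 720.74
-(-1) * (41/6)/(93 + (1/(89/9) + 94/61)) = 5429/75192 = 0.07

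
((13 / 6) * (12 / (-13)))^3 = -8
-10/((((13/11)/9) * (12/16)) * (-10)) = 132/13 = 10.15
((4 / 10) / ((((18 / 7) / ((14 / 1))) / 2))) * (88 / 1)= 17248 / 45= 383.29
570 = 570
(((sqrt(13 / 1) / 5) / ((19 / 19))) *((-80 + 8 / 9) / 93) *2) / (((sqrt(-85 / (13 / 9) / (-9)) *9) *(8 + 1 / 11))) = -0.01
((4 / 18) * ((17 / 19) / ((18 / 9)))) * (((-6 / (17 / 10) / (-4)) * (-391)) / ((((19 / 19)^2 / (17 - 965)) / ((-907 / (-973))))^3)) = 414259407998703668160 / 17502179023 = 23669019009.25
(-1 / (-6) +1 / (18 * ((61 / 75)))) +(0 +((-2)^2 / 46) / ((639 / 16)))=212609 / 896517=0.24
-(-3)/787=3/787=0.00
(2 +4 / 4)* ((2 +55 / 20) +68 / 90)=991 / 60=16.52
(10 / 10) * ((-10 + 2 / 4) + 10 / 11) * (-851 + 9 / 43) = 3457188 / 473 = 7309.07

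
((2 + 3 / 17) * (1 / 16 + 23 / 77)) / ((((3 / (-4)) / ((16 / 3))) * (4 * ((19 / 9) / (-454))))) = 7475110 / 24871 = 300.56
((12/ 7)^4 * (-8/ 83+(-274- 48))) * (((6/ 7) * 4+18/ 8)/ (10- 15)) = 22035659904/ 6974905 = 3159.28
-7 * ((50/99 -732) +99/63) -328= 473365/99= 4781.46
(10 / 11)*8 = 80 / 11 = 7.27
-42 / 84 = -1 / 2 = -0.50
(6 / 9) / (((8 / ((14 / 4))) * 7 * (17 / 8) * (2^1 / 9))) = 3 / 34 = 0.09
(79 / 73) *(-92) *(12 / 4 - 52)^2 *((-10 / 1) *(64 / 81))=11168299520 / 5913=1888770.42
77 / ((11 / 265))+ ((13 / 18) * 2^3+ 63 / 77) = 184298 / 99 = 1861.60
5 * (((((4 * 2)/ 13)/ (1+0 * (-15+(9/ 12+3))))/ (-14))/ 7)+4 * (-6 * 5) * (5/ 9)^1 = -127460/ 1911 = -66.70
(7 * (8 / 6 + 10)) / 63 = 34 / 27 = 1.26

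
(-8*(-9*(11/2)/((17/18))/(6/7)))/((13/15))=124740/221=564.43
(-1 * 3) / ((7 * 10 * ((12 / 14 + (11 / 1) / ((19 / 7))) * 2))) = -0.00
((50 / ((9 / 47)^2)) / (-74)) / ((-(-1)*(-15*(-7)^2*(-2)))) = -11045 / 881118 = -0.01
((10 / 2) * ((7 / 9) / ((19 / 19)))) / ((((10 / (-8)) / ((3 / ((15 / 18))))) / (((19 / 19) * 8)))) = -448 / 5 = -89.60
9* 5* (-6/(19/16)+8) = 2520/19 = 132.63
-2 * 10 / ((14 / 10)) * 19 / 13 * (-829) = 17308.79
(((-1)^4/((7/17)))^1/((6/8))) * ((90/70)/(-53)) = -204/2597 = -0.08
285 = 285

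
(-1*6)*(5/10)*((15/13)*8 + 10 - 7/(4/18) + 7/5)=4239/130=32.61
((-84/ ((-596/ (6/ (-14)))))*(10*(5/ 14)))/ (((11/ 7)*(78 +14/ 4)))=-450/ 267157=-0.00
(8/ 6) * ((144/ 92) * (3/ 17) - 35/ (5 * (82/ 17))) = -1.57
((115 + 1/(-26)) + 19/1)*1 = 3483/26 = 133.96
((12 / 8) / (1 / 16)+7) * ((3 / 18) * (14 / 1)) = 217 / 3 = 72.33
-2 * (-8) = 16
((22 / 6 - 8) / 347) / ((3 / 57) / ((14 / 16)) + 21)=-1729 / 2915841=-0.00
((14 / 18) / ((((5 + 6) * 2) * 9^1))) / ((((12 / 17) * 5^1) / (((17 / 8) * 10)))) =2023 / 85536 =0.02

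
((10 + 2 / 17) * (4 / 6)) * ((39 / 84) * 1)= 3.13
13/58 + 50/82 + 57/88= 155025/104632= 1.48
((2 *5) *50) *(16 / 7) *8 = 64000 / 7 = 9142.86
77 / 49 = 11 / 7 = 1.57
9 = 9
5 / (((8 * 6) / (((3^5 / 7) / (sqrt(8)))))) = 405 * sqrt(2) / 448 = 1.28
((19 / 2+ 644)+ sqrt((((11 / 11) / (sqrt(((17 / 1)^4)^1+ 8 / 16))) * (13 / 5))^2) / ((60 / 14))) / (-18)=-1307 / 36 - 91 * sqrt(334086) / 451016100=-36.31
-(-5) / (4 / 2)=5 / 2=2.50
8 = 8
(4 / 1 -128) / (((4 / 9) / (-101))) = 28179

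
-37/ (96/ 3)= -37/ 32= -1.16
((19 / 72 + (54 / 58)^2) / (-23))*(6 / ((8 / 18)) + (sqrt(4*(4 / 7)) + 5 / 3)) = -6230497 / 8356176- 9781*sqrt(7) / 348174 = -0.82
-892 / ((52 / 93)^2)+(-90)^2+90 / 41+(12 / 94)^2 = 321372134073 / 61224644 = 5249.06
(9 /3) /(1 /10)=30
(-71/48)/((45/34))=-1207/1080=-1.12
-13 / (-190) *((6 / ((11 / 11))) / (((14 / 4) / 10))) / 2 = 0.59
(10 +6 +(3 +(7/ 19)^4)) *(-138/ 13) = -342033000/ 1694173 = -201.89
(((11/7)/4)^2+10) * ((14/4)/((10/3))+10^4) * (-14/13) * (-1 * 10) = 1592367181/1456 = 1093658.78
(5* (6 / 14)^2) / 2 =45 / 98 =0.46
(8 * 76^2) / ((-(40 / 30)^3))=-19494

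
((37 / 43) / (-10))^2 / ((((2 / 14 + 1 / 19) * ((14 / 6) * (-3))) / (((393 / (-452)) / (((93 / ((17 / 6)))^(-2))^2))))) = 61939317062855763 / 11342907665050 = 5460.62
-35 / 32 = -1.09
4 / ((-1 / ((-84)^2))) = -28224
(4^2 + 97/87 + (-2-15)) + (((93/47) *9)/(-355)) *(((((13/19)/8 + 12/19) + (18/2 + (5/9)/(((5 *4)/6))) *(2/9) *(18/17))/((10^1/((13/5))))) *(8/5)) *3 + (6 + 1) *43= 35274487960237/117216296250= 300.94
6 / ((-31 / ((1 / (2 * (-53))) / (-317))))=-3 / 520831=-0.00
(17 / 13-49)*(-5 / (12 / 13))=775 / 3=258.33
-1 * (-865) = 865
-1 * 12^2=-144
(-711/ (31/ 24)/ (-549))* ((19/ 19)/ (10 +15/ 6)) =3792/ 47275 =0.08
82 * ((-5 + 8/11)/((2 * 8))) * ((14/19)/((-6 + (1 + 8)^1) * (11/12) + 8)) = -13489/8987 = -1.50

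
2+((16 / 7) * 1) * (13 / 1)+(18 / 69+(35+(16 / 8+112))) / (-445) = 2248139 / 71645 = 31.38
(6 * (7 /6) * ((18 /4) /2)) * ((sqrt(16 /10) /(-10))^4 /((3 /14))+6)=94.52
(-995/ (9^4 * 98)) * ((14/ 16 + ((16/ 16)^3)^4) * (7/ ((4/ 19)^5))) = -12318592525/ 250822656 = -49.11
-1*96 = -96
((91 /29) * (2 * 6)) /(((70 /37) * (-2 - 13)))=-962 /725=-1.33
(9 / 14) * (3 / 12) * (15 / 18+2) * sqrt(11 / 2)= 51 * sqrt(22) / 224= 1.07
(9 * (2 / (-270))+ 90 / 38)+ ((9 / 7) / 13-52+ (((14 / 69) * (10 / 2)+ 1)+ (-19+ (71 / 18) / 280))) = -381214021 / 5726448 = -66.57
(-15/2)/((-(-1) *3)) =-5/2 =-2.50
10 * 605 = 6050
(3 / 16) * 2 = 3 / 8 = 0.38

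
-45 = -45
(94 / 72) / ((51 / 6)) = 47 / 306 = 0.15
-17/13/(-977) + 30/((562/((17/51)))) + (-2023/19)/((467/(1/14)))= 180296863/63335136826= 0.00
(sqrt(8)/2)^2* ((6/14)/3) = 2/7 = 0.29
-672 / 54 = -112 / 9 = -12.44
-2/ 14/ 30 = -1/ 210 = -0.00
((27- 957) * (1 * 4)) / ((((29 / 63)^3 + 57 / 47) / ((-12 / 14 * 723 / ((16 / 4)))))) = 3386600489790 / 7699481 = 439847.89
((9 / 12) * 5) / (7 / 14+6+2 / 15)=225 / 398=0.57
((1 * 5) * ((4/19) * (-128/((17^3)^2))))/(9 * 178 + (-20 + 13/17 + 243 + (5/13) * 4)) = -16640/5447172051511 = -0.00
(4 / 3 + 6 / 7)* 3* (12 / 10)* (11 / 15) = 1012 / 175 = 5.78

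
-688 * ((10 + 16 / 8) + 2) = -9632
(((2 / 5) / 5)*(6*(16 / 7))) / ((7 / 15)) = 576 / 245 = 2.35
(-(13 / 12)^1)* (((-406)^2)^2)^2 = -2399339090041076153152 / 3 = -799779696680358717717.33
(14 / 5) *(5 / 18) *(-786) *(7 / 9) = -475.48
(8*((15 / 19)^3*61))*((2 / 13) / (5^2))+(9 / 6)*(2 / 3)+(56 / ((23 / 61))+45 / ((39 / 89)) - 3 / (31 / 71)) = 15691893895 / 63576071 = 246.82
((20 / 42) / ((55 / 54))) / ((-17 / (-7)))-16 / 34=-52 / 187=-0.28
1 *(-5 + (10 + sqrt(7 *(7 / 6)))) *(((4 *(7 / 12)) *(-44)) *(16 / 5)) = -4928 / 3 - 17248 *sqrt(6) / 45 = -2581.53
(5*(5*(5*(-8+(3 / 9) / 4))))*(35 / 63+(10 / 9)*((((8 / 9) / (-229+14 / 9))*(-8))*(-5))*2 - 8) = 1704644375 / 221076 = 7710.67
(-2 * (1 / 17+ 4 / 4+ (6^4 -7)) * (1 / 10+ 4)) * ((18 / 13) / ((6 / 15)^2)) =-3112515 / 34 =-91544.56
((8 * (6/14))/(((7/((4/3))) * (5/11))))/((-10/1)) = -176/1225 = -0.14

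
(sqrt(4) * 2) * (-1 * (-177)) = 708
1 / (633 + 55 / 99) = 0.00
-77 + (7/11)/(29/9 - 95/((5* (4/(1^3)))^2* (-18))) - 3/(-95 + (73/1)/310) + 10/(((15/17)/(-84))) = -516286268529/501847291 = -1028.77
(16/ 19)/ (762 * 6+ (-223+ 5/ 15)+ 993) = 48/ 304513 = 0.00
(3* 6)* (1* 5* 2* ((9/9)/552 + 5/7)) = 41505/322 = 128.90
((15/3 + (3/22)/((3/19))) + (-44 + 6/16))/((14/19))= -63137/1232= -51.25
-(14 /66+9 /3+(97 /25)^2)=-376747 /20625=-18.27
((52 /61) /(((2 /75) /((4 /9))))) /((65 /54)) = 720 /61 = 11.80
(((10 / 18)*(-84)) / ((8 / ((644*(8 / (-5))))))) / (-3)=-18032 / 9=-2003.56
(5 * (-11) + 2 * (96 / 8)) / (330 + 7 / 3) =-93 / 997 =-0.09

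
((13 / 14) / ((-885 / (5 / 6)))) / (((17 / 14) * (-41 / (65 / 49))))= 0.00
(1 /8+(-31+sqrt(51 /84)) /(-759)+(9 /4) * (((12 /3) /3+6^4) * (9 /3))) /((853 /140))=1437.28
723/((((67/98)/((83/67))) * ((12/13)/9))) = 114677199/8978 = 12773.13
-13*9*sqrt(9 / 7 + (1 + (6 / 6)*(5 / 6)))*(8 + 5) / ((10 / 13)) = -6591*sqrt(5502) / 140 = -3492.08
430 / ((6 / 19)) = 4085 / 3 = 1361.67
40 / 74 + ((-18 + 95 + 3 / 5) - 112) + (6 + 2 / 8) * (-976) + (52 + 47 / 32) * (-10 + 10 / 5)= -4855591 / 740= -6561.61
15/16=0.94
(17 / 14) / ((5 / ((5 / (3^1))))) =17 / 42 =0.40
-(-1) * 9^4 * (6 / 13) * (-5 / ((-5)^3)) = 39366 / 325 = 121.13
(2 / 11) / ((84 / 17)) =0.04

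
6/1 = 6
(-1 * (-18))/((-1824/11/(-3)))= 99/304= 0.33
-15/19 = -0.79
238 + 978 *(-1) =-740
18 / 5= 3.60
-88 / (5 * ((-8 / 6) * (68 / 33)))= 1089 / 170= 6.41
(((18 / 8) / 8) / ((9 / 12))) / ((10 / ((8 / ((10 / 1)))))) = 3 / 100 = 0.03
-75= -75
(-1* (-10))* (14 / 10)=14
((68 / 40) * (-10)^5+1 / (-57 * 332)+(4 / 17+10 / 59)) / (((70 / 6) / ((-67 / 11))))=216190478376553 / 2435865740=88753.04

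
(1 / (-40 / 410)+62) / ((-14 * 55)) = -207 / 3080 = -0.07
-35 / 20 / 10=-7 / 40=-0.18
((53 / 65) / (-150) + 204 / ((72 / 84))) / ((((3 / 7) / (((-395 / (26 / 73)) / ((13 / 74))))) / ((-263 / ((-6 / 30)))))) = -911542909820333 / 197730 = -4610038485.92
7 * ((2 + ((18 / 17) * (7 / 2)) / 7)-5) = -294 / 17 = -17.29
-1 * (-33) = 33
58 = 58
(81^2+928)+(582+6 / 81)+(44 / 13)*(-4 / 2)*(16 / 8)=2828195 / 351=8057.54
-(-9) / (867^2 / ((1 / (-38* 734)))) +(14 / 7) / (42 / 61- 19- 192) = -284207276133 / 29886024433828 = -0.01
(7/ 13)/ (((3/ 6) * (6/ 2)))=14/ 39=0.36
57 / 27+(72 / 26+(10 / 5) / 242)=69208 / 14157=4.89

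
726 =726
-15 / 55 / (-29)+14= 4469 / 319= 14.01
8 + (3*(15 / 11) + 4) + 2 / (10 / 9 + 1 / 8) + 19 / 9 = 174634 / 8811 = 19.82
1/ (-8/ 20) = -5/ 2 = -2.50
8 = 8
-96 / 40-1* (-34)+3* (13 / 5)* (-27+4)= -739 / 5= -147.80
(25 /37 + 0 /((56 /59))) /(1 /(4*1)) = 2.70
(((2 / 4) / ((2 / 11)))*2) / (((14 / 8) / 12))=264 / 7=37.71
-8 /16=-1 /2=-0.50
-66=-66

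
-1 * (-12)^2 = -144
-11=-11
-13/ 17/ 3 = -13/ 51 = -0.25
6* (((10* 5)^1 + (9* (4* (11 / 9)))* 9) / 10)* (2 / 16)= 669 / 20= 33.45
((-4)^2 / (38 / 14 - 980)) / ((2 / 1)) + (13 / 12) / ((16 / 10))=439289 / 656736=0.67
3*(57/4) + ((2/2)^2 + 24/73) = 12871/292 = 44.08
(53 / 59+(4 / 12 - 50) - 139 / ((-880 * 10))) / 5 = -75936997 / 7788000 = -9.75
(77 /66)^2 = 49 /36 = 1.36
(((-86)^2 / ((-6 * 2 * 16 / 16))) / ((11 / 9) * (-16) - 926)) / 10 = 5547 / 85100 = 0.07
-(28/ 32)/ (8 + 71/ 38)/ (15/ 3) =-133/ 7500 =-0.02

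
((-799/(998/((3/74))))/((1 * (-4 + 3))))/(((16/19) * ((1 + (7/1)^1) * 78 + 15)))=15181/251687616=0.00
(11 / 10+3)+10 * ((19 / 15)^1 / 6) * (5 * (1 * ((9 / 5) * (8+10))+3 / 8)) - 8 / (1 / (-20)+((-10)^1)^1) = 2820869 / 8040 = 350.85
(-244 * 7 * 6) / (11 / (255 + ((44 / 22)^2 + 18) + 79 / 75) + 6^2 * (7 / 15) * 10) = -71237264 / 1168099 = -60.99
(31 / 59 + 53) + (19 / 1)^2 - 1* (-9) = 24988 / 59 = 423.53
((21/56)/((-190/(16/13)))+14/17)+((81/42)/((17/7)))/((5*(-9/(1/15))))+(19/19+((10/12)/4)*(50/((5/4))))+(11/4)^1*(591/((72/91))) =6934358513/3359200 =2064.29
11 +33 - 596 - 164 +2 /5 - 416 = -1131.60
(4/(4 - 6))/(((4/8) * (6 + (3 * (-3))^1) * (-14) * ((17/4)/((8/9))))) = -64/3213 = -0.02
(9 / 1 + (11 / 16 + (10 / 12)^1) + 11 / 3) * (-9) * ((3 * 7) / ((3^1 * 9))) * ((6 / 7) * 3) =-2043 / 8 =-255.38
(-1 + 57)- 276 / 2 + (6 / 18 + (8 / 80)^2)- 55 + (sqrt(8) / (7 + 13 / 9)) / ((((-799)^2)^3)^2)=-40997 / 300 + 9*sqrt(2) / 2572438189767225055486771017284755238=-136.66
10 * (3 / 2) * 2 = 30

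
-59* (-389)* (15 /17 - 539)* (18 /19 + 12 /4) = -15746681100 /323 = -48751334.67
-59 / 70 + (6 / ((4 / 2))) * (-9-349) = -75239 / 70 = -1074.84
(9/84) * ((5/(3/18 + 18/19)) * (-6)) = -2565/889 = -2.89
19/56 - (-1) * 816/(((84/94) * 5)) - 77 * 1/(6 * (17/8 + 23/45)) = 178.10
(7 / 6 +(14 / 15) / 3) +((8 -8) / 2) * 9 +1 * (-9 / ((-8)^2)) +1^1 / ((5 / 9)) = 1807 / 576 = 3.14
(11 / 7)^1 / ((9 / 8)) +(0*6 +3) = 277 / 63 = 4.40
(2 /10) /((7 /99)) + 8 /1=379 /35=10.83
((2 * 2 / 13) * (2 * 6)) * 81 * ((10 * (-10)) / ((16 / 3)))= -72900 / 13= -5607.69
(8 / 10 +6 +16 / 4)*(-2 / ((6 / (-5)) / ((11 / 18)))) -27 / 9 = 8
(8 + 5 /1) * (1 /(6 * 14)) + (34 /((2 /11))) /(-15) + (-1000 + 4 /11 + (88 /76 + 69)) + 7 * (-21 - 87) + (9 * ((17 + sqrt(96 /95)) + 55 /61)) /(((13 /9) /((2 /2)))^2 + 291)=-10787468905421 /6355886460 + 729 * sqrt(570) /563825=-1697.21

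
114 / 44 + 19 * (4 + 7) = 4655 / 22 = 211.59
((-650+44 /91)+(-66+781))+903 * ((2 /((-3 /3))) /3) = -536.52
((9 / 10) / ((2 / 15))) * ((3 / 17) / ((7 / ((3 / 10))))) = 243 / 4760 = 0.05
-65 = -65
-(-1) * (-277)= -277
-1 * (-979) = 979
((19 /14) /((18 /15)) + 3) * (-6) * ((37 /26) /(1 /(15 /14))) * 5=-962925 /5096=-188.96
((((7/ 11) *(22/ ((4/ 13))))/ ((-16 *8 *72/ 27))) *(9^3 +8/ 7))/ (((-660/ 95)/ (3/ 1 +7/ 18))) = 77007437/ 1622016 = 47.48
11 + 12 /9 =37 /3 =12.33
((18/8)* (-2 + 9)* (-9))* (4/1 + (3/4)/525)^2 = -635493681/280000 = -2269.62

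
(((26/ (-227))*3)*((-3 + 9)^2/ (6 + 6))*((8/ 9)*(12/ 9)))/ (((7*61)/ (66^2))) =-12.46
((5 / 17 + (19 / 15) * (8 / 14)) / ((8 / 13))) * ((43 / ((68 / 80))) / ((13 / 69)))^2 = 53317375710 / 447083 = 119256.10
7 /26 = 0.27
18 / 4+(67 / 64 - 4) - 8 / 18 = 635 / 576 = 1.10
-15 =-15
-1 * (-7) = 7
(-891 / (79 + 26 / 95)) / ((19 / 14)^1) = -62370 / 7531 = -8.28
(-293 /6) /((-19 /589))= 9083 /6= 1513.83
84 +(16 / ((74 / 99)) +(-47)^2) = 85633 / 37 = 2314.41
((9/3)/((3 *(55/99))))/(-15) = -3/25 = -0.12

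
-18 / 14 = -9 / 7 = -1.29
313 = 313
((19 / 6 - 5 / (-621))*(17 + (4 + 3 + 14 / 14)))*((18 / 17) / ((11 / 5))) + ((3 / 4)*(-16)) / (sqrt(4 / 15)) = 492875 / 12903 - 6*sqrt(15) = 14.96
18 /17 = 1.06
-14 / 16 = -7 / 8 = -0.88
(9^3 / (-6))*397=-96471 / 2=-48235.50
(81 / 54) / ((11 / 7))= 0.95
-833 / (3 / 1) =-833 / 3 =-277.67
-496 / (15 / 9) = -1488 / 5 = -297.60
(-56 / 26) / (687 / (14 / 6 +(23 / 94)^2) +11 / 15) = -26644380 / 3560215997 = -0.01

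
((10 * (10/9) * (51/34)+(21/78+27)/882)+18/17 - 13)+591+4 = 233811437/389844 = 599.76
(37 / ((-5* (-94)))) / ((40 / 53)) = 1961 / 18800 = 0.10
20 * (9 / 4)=45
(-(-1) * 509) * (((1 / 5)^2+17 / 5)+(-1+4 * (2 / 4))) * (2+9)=621489 / 25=24859.56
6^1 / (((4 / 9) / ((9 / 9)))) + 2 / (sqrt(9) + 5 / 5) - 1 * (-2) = 16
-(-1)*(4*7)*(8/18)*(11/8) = 154/9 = 17.11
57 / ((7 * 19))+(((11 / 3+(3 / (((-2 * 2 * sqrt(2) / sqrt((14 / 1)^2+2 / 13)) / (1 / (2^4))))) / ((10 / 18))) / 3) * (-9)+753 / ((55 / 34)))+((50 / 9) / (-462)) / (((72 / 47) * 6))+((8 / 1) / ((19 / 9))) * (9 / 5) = 81 * sqrt(663) / 832+39396588023 / 85322160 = 464.25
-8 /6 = -4 /3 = -1.33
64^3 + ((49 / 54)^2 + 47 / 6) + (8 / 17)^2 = 220922522107 / 842724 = 262152.88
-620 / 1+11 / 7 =-4329 / 7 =-618.43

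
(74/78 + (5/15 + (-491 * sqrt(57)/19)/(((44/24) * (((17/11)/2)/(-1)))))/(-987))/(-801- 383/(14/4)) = -36506/35045127 + 1964 * sqrt(57)/96748513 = -0.00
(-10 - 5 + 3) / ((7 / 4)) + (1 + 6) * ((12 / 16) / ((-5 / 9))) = -2283 / 140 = -16.31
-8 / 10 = -4 / 5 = -0.80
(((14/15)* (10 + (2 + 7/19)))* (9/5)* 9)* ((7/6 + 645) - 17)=2235555/19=117660.79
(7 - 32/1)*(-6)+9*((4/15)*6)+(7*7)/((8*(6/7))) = 41171/240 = 171.55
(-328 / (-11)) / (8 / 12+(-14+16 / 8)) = -492 / 187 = -2.63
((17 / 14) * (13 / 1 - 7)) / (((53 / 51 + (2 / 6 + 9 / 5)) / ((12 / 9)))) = 3.06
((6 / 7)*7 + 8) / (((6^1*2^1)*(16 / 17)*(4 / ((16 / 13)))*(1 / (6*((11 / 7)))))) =187 / 52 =3.60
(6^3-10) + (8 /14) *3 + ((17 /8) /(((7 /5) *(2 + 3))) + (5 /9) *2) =105401 /504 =209.13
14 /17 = 0.82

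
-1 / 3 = -0.33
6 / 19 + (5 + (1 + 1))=139 / 19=7.32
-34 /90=-17 /45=-0.38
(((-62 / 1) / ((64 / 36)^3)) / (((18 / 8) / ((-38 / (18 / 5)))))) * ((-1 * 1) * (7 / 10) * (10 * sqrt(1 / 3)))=-61845 * sqrt(3) / 512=-209.22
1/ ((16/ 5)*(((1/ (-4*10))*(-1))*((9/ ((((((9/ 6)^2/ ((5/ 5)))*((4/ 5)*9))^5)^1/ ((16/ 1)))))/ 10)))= 387420489/ 400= 968551.22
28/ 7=4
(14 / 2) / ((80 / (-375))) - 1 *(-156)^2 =-389901 / 16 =-24368.81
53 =53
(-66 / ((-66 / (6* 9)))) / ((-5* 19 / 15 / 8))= -1296 / 19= -68.21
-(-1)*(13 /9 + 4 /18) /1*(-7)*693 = -8085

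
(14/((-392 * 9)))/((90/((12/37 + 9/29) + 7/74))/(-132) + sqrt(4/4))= -3443/56448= -0.06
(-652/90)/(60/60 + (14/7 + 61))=-163/1440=-0.11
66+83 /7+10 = 615 /7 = 87.86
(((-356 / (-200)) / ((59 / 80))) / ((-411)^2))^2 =506944 / 2483197826573025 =0.00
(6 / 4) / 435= 1 / 290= 0.00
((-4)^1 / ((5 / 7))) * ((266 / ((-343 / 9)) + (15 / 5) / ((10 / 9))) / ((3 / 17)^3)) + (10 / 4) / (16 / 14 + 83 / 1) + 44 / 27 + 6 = 24315465991 / 5566050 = 4368.53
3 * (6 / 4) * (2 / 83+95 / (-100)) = -13833 / 3320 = -4.17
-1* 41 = -41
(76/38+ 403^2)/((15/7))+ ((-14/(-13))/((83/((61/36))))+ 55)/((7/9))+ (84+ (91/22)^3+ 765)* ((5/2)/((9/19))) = 584244264871073/7238190960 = 80716.89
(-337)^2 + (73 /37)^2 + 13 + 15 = 155519622 /1369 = 113600.89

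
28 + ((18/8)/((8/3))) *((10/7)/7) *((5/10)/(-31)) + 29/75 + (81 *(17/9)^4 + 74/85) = 1774362633073/1673330400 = 1060.38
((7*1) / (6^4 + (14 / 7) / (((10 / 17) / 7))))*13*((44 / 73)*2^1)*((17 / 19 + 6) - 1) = 4484480 / 9152813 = 0.49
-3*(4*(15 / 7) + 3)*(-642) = 156006 / 7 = 22286.57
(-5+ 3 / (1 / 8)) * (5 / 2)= 95 / 2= 47.50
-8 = -8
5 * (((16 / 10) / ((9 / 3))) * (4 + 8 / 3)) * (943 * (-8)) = -1207040 / 9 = -134115.56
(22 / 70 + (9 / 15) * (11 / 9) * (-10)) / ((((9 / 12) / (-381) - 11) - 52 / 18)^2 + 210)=-5135215536 / 294807160235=-0.02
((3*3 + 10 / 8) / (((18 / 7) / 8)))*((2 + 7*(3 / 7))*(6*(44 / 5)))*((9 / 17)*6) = 454608 / 17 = 26741.65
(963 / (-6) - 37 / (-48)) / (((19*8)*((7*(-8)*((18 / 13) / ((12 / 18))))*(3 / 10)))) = 498355 / 16547328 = 0.03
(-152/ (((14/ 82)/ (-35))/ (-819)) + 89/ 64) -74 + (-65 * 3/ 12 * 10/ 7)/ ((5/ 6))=-11433022929/ 448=-25520140.47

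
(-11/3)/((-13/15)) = 55/13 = 4.23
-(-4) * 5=20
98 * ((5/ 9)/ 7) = 70/ 9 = 7.78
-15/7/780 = -1/364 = -0.00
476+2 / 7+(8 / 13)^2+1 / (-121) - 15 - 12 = 64365130 / 143143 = 449.66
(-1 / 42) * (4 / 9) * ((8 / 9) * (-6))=32 / 567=0.06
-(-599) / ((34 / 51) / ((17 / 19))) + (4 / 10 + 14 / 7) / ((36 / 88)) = 809.79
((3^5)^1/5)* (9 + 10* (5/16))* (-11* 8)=-259281/5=-51856.20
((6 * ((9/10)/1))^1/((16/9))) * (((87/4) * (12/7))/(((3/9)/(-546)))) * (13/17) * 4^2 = -192932766/85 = -2269797.25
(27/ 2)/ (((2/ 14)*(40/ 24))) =567/ 10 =56.70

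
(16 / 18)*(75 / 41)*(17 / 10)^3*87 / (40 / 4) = 142477 / 2050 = 69.50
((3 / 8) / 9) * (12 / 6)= 1 / 12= 0.08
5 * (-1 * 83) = -415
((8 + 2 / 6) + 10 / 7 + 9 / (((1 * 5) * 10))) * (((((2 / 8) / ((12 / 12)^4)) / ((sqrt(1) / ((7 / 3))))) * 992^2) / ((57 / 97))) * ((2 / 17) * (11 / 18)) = 1370113906304 / 1962225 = 698245.06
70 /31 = 2.26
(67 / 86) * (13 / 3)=871 / 258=3.38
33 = 33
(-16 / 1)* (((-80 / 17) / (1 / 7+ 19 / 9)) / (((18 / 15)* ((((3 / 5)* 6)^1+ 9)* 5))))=1600 / 3621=0.44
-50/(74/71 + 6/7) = -12425/472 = -26.32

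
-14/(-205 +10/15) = 0.07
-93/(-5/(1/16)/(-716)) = -16647/20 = -832.35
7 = 7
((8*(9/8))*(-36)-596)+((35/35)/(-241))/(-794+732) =-13746639/14942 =-920.00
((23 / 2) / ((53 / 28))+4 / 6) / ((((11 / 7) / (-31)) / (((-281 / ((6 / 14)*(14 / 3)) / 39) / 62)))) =527156 / 68211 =7.73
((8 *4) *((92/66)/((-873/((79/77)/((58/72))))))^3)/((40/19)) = -233425520121856/1825968141720715292685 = -0.00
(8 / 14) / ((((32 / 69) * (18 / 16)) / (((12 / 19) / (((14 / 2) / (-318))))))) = -29256 / 931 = -31.42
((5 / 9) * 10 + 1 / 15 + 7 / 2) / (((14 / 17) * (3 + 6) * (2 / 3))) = 13957 / 7560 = 1.85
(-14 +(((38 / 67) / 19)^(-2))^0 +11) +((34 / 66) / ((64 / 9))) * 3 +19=12121 / 704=17.22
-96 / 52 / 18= -4 / 39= -0.10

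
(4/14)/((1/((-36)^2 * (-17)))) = -44064/7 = -6294.86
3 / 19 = 0.16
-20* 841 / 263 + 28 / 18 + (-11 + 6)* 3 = -183203 / 2367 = -77.40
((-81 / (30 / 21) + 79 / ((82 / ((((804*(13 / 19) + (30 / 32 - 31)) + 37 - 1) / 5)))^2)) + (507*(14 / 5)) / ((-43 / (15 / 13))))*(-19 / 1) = -33741462769933 / 35158451200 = -959.70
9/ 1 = 9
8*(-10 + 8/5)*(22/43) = -34.38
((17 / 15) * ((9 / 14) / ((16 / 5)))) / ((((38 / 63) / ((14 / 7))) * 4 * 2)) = 459 / 4864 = 0.09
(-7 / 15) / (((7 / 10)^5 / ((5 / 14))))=-50000 / 50421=-0.99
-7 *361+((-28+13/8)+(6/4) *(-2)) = -20451/8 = -2556.38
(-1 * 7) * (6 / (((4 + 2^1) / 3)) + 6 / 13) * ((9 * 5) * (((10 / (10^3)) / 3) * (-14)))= 1323 / 26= 50.88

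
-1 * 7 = -7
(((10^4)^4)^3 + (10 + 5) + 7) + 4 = 1000000000000000000000000000000000000000000000026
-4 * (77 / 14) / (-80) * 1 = 11 / 40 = 0.28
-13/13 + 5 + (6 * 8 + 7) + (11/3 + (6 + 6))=74.67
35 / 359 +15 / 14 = 5875 / 5026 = 1.17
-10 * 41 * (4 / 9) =-182.22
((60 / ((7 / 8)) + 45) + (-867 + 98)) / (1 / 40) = -26217.14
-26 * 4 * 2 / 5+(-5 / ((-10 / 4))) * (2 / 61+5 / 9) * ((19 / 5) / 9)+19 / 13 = -12731507 / 321165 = -39.64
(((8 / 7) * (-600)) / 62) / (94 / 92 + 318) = -4416 / 127379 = -0.03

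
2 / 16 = 1 / 8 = 0.12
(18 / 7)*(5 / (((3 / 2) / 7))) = 60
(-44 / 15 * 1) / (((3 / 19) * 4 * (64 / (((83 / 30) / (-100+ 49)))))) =17347 / 4406400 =0.00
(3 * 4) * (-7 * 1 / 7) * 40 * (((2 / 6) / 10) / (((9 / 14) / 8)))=-1792 / 9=-199.11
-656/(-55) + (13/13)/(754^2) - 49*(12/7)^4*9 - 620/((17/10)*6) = -301424611096171/78139681620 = -3857.51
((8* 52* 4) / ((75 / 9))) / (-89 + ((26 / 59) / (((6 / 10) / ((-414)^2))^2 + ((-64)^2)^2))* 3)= -403223047810526793203328 / 179721811014438932951275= -2.24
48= 48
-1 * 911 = -911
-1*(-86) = 86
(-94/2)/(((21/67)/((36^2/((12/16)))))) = -1813824/7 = -259117.71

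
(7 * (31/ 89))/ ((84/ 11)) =341/ 1068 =0.32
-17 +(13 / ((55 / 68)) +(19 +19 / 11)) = 99 / 5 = 19.80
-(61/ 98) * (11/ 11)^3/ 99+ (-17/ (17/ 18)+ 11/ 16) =-1344215/ 77616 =-17.32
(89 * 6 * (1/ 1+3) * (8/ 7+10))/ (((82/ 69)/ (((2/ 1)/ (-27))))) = -425776/ 287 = -1483.54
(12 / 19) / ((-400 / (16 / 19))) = -12 / 9025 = -0.00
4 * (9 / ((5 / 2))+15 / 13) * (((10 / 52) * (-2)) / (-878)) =618 / 74191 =0.01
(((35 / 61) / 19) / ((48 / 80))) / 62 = 175 / 215574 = 0.00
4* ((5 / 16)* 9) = 45 / 4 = 11.25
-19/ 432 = -0.04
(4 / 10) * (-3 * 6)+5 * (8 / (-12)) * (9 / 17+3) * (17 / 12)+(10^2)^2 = 149642 / 15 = 9976.13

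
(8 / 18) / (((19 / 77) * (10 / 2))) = 308 / 855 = 0.36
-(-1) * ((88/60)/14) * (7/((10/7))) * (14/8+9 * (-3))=-7777/600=-12.96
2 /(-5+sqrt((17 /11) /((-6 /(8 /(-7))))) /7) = -113190 /282907 - 28 * sqrt(3927) /282907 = -0.41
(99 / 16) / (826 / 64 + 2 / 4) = 6 / 13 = 0.46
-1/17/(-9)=1/153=0.01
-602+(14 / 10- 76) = -3383 / 5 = -676.60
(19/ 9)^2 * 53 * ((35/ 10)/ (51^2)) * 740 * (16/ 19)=41730080/ 210681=198.07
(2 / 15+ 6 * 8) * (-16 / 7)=-11552 / 105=-110.02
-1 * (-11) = 11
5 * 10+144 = 194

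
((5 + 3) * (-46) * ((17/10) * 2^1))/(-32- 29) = 6256/305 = 20.51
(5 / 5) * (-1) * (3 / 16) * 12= -9 / 4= -2.25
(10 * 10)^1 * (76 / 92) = 1900 / 23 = 82.61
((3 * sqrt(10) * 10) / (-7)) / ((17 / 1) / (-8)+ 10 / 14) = 240 * sqrt(10) / 79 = 9.61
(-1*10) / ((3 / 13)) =-130 / 3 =-43.33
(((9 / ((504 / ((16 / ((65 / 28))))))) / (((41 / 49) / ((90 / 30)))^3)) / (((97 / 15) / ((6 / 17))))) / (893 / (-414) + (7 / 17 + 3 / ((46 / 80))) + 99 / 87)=5491776259872 / 81775383136187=0.07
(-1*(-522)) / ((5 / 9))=4698 / 5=939.60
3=3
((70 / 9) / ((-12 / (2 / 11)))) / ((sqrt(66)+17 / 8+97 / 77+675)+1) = -164052392 / 945637431687+241472*sqrt(66) / 945637431687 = -0.00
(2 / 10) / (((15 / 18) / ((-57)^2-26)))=773.52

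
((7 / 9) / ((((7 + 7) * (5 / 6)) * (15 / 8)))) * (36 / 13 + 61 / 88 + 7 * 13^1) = 3.36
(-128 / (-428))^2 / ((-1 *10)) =-512 / 57245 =-0.01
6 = 6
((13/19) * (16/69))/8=26/1311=0.02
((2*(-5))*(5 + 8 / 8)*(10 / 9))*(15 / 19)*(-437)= 23000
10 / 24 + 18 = 221 / 12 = 18.42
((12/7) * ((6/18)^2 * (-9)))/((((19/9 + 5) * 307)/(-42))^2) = -15309/24127744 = -0.00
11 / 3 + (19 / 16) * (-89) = -102.02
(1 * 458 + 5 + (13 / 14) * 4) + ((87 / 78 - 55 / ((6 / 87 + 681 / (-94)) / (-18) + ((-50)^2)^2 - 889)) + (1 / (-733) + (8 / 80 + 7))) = 48569098338223033726 / 102266170740323135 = 474.93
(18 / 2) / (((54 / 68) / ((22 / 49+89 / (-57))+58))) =5402158 / 8379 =644.73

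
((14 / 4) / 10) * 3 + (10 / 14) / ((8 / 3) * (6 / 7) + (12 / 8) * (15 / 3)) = 3077 / 2740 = 1.12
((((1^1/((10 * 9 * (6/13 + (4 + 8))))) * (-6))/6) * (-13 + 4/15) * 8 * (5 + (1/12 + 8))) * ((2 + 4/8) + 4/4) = 2728817/656100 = 4.16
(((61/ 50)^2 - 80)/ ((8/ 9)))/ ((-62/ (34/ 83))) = 30030687/ 51460000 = 0.58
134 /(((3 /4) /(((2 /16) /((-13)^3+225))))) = -67 /5916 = -0.01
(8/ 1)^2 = 64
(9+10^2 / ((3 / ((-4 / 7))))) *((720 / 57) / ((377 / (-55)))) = 928400 / 50141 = 18.52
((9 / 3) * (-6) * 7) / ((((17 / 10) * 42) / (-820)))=24600 / 17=1447.06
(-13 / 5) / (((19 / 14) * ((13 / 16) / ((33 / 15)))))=-2464 / 475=-5.19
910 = 910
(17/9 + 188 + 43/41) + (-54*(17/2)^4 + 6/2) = -281689.44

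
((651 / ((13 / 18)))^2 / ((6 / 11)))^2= 63371916927986436 / 28561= 2218826964321.50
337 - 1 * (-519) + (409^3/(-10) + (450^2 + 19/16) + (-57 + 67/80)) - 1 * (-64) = -53107423/8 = -6638427.88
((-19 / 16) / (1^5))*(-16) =19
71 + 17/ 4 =301/ 4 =75.25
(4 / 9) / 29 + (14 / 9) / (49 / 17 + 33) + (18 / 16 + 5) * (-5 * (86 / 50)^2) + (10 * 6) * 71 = 7375770631 / 1769000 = 4169.46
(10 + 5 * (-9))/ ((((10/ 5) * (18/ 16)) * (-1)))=140/ 9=15.56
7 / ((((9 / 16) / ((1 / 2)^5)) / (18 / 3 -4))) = 7 / 9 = 0.78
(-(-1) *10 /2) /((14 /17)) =85 /14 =6.07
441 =441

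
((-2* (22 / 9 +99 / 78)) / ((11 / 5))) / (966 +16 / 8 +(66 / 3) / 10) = -1975 / 567567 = -0.00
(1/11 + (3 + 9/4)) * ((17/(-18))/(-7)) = 3995/5544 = 0.72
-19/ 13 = -1.46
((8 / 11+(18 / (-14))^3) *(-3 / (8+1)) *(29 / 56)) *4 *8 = 611900 / 79233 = 7.72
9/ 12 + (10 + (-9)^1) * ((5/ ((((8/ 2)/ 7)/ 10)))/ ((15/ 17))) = 1199/ 12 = 99.92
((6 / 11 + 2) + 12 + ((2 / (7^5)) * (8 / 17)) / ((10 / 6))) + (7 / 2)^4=41387834193 / 251432720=164.61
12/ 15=4/ 5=0.80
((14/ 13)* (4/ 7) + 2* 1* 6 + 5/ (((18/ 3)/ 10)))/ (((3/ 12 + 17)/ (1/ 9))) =3268/ 24219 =0.13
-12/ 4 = -3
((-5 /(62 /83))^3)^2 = 5108443333890625 /56800235584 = 89937.01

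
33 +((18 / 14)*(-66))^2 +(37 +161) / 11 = 355335 / 49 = 7251.73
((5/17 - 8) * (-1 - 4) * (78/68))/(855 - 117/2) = 8515/153459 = 0.06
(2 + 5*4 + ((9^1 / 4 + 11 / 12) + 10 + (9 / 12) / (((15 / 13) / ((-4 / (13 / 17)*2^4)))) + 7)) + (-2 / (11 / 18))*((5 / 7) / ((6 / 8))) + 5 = -23909 / 2310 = -10.35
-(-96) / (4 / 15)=360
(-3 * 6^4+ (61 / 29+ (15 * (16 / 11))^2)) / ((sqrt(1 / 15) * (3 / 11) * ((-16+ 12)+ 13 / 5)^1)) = 59826055 * sqrt(15) / 6699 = 34588.05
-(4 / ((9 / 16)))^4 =-16777216 / 6561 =-2557.11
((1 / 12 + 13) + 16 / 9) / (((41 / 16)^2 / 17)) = 582080 / 15129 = 38.47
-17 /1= -17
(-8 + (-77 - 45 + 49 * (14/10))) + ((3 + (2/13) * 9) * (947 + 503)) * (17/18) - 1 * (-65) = 1171577/195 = 6008.09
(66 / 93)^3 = 10648 / 29791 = 0.36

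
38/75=0.51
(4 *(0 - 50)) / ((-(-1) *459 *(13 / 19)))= -3800 / 5967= -0.64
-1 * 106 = -106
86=86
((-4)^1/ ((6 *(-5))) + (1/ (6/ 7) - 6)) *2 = -9.40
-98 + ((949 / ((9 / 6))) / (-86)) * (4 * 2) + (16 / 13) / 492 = -3594850 / 22919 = -156.85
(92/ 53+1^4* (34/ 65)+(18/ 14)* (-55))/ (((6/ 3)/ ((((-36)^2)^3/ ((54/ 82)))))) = -113139058016.06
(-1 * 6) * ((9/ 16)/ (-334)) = 27/ 2672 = 0.01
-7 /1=-7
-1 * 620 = -620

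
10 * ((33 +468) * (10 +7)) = 85170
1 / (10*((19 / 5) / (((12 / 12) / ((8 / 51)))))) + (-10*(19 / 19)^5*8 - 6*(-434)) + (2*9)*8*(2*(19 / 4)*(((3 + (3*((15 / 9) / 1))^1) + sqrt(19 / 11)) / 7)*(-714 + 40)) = -2237010395 / 2128 - 922032*sqrt(209) / 77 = -1224339.18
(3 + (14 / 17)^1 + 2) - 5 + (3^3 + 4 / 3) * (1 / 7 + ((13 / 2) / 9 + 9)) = 1801427 / 6426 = 280.33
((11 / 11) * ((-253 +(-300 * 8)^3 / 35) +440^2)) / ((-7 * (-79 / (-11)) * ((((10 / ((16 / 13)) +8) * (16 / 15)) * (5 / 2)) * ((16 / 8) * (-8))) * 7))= -30397912281 / 18642736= -1630.55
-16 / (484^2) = -1 / 14641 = -0.00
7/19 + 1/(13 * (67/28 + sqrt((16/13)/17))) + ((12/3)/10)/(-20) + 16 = 609732007/37221950 - 3136 * sqrt(221)/12733825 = 16.38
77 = 77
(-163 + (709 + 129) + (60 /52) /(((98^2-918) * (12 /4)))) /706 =76219655 /79720108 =0.96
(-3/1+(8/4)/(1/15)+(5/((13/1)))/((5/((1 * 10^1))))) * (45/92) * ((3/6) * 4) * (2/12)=5415/1196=4.53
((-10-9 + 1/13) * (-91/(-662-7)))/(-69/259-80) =148666/4635947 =0.03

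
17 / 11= 1.55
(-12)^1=-12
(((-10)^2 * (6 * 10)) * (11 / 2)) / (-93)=-11000 / 31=-354.84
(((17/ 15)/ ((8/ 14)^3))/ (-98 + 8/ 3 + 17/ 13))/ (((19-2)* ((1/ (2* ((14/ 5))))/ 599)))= -18696587/ 1466800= -12.75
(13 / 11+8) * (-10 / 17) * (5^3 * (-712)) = 89890000 / 187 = 480695.19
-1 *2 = -2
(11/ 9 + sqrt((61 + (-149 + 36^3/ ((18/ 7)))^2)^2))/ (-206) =-2914380785/ 1854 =-1571942.17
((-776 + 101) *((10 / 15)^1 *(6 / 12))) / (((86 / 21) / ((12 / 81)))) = -350 / 43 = -8.14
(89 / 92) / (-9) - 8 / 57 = -3899 / 15732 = -0.25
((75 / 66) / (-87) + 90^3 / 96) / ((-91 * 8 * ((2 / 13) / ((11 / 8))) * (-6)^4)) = -29068825 / 404103168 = -0.07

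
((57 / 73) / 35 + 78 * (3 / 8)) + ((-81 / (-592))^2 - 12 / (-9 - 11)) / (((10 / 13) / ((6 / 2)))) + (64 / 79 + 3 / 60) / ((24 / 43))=23504144452227 / 707394060800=33.23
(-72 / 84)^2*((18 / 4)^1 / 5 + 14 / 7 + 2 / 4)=612 / 245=2.50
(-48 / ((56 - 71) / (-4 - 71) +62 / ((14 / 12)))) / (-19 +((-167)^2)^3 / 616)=-68992 / 2699926151904637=-0.00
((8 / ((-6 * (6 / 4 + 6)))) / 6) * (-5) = 4 / 27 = 0.15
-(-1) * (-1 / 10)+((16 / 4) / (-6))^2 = 31 / 90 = 0.34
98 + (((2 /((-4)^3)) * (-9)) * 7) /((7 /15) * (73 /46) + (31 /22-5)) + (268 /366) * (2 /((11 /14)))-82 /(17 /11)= 546242655319 /11845393824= 46.11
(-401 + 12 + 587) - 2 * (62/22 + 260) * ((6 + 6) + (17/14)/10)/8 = -526621/880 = -598.43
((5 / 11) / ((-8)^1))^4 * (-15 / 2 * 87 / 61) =-815625 / 7316283392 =-0.00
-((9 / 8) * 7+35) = -343 / 8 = -42.88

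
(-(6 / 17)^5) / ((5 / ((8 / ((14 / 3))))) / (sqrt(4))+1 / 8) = -93312 / 26977283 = -0.00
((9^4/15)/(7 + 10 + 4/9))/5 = 19683/3925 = 5.01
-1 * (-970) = 970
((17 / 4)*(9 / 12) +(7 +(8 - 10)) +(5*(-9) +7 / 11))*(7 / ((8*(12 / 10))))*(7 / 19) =-1559915 / 160512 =-9.72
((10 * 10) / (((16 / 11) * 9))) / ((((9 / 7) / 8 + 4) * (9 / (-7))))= -26950 / 18873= -1.43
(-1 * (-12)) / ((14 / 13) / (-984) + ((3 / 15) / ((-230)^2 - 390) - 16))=-10075618800 / 13435074127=-0.75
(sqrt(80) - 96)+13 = -83+4 * sqrt(5) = -74.06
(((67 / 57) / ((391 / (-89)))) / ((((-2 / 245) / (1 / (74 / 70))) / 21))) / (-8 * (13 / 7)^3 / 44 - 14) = -1350466399975 / 31454267136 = -42.93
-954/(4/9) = -4293/2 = -2146.50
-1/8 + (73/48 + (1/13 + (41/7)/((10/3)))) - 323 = -6983779/21840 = -319.77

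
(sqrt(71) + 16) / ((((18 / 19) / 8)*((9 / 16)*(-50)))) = -9728 / 2025 - 608*sqrt(71) / 2025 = -7.33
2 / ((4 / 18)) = 9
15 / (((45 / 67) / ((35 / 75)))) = 469 / 45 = 10.42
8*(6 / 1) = 48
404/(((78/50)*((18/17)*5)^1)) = 17170/351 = 48.92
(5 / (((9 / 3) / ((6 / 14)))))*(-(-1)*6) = 30 / 7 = 4.29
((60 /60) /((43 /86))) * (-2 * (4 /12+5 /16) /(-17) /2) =31 /408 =0.08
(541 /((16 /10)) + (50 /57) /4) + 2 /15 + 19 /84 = 5405713 /15960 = 338.70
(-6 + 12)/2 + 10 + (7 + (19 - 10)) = 29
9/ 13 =0.69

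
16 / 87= 0.18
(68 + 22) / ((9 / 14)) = 140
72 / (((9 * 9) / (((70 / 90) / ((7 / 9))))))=0.89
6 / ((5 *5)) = 6 / 25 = 0.24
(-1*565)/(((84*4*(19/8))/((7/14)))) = -565/1596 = -0.35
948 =948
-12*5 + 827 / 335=-57.53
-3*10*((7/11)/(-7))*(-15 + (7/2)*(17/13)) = -4065/143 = -28.43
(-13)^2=169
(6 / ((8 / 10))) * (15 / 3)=75 / 2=37.50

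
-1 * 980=-980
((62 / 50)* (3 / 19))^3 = 804357 / 107171875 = 0.01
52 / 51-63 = -61.98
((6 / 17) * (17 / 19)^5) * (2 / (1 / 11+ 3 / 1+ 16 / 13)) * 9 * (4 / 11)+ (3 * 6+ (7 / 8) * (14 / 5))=105874135693 / 5100763940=20.76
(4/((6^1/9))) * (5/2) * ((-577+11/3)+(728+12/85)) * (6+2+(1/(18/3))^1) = 967162/51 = 18963.96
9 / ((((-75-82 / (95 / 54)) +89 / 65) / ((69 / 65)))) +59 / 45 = 8230427 / 6682410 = 1.23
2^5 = 32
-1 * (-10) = 10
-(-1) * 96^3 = 884736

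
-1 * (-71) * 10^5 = 7100000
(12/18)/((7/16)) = 32/21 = 1.52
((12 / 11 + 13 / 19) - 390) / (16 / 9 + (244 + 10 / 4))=-35622 / 22781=-1.56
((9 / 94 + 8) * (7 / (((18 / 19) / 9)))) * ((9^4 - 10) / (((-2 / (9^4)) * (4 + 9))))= -4350247187643 / 4888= -889985103.85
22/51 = 0.43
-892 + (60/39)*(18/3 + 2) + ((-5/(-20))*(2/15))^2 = -10292387/11700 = -879.69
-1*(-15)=15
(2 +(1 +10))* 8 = 104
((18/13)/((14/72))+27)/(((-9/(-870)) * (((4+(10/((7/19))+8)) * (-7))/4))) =-600300/12467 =-48.15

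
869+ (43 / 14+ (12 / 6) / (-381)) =4651601 / 5334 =872.07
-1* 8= -8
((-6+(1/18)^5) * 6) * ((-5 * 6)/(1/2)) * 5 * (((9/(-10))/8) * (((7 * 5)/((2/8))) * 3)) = -1984046225/3888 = -510299.95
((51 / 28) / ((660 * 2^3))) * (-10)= -0.00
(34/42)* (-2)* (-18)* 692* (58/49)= 8187744/343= 23870.97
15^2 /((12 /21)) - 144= 999 /4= 249.75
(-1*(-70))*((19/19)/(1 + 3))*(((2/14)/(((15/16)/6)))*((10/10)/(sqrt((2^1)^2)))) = 8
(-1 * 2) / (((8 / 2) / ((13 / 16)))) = -13 / 32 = -0.41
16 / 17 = 0.94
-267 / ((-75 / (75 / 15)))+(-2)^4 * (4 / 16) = 109 / 5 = 21.80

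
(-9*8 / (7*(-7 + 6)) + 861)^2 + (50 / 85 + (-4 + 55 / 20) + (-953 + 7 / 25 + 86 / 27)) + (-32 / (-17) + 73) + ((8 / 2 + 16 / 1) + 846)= 1707358117273 / 2249100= 759129.48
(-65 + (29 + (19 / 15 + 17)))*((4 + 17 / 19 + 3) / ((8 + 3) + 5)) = -35 / 4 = -8.75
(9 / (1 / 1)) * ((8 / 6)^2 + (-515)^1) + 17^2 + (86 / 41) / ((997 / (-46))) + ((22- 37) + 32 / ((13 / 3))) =-2305064581 / 531401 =-4337.71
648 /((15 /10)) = 432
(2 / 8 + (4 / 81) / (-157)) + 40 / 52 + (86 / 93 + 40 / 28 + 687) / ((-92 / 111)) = -830.70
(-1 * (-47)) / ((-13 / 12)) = -564 / 13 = -43.38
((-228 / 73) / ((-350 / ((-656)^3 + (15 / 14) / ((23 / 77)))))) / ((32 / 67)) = -49592842650249 / 9402400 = -5274487.65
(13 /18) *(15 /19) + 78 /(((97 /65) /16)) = 9253985 /11058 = 836.86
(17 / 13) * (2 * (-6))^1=-204 / 13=-15.69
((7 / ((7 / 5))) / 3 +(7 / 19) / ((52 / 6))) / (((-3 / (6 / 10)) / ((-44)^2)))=-2451944 / 3705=-661.79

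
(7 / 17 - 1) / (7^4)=-10 / 40817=-0.00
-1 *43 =-43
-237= -237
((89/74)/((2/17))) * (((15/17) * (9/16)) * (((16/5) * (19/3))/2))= 51.42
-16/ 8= -2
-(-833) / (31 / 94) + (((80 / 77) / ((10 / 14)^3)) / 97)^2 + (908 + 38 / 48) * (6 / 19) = 4715546749677661 / 1676425052500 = 2812.86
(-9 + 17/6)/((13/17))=-629/78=-8.06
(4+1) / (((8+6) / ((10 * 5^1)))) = 17.86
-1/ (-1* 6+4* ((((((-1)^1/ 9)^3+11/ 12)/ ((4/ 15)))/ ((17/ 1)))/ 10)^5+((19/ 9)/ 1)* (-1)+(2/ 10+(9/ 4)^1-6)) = 35537860037412126720/ 414410934070433114911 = 0.09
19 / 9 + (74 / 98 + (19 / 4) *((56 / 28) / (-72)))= 6431 / 2352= 2.73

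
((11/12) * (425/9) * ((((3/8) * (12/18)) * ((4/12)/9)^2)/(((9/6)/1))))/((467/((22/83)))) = 51425/9155193156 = 0.00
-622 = -622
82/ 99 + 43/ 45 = 1.78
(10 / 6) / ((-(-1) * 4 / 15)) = 25 / 4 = 6.25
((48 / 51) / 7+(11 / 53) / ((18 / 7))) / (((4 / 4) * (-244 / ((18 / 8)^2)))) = -219843 / 49245056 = -0.00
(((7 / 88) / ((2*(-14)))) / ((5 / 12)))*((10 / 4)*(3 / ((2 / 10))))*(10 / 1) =-225 / 88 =-2.56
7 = 7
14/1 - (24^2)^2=-331762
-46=-46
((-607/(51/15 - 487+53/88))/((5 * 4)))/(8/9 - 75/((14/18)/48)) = -38241/2816301788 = -0.00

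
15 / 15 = 1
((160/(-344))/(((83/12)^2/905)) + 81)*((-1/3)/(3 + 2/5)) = -35646645/5035859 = -7.08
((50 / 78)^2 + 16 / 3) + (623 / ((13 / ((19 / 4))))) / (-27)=-49037 / 18252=-2.69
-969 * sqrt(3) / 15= -323 * sqrt(3) / 5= -111.89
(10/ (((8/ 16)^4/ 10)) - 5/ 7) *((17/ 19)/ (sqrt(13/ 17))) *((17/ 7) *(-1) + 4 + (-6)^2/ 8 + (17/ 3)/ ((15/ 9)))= 15498.50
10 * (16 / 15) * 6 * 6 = 384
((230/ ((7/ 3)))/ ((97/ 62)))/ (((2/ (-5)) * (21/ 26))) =-926900/ 4753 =-195.01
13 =13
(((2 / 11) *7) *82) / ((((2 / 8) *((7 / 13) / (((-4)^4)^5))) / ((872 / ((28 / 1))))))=2044106465244872704 / 77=26546837210972372.78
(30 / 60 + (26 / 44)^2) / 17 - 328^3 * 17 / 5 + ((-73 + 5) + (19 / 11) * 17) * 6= -4935891158497 / 41140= -119977908.57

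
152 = 152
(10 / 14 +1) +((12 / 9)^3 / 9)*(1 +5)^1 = 1868 / 567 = 3.29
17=17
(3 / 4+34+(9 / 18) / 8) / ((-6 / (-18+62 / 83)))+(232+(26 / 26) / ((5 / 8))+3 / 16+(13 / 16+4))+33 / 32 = 13535029 / 39840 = 339.73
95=95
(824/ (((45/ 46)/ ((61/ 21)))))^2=5346009876736/ 893025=5986405.62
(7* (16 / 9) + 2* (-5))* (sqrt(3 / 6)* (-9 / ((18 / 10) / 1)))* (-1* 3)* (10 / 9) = 550* sqrt(2) / 27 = 28.81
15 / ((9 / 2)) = 10 / 3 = 3.33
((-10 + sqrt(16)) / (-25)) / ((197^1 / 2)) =12 / 4925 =0.00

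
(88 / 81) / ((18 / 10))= 0.60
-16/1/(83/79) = -1264/83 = -15.23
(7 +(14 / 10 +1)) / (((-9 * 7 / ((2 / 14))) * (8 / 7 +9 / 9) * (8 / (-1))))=47 / 37800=0.00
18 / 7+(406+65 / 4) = 11895 / 28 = 424.82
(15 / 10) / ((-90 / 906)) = -151 / 10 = -15.10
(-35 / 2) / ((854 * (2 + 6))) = -5 / 1952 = -0.00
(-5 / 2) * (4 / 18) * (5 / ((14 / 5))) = -125 / 126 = -0.99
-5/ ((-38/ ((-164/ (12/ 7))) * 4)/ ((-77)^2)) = -18658.15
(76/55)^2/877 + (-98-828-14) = -2493743724/2652925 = -940.00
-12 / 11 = -1.09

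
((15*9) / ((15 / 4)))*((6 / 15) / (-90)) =-4 / 25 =-0.16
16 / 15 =1.07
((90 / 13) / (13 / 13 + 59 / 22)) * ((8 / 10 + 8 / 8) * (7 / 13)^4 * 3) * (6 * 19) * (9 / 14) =62.56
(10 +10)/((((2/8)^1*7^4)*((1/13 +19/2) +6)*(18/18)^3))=0.00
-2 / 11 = -0.18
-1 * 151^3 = -3442951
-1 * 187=-187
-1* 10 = -10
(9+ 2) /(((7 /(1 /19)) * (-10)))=-11 /1330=-0.01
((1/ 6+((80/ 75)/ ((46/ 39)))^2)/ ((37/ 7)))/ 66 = 546847/ 193772700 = 0.00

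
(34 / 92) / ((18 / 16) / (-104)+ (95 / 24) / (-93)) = -6.92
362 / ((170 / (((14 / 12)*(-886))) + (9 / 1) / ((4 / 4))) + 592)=1122562 / 1863191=0.60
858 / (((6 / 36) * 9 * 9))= 572 / 9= 63.56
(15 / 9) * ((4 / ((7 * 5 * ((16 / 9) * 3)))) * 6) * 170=255 / 7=36.43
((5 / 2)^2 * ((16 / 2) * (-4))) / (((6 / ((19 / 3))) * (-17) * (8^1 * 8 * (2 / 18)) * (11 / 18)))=4275 / 1496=2.86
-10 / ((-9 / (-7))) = -70 / 9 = -7.78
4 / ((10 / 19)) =7.60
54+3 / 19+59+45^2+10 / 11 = 447065 / 209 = 2139.07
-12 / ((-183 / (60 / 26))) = 120 / 793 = 0.15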